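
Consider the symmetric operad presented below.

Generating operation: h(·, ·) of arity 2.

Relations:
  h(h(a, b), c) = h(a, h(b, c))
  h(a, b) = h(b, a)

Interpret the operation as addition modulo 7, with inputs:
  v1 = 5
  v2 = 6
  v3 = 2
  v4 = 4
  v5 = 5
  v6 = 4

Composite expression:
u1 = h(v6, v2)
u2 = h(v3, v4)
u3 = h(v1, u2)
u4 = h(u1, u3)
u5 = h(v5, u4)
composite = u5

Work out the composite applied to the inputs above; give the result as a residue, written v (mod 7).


5 (mod 7)

h(v6, v2) = 3
h(v3, v4) = 6
h(v1, h(v3, v4)) = 4
h(h(v6, v2), h(v1, h(v3, v4))) = 0
h(v5, h(h(v6, v2), h(v1, h(v3, v4)))) = 5


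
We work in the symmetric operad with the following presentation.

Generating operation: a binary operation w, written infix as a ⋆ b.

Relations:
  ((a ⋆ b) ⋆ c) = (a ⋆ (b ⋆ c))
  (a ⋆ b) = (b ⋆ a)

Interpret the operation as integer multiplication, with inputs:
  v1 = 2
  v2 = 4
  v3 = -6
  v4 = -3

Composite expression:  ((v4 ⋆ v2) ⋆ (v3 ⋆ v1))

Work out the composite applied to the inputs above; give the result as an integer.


144

(v4 ⋆ v2) = -12
(v3 ⋆ v1) = -12
((v4 ⋆ v2) ⋆ (v3 ⋆ v1)) = 144


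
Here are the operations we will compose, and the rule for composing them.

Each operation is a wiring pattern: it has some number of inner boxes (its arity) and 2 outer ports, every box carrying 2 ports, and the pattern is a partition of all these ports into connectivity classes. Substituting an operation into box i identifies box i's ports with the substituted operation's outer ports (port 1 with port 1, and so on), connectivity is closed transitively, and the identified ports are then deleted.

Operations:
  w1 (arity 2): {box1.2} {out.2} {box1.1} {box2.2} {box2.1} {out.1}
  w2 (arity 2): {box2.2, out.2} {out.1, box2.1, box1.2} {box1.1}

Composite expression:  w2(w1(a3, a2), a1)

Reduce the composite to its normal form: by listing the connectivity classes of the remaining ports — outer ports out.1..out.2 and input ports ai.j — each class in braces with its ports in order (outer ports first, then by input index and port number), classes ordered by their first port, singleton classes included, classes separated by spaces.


{out.1, a1.1} {out.2, a1.2} {a2.1} {a2.2} {a3.1} {a3.2}


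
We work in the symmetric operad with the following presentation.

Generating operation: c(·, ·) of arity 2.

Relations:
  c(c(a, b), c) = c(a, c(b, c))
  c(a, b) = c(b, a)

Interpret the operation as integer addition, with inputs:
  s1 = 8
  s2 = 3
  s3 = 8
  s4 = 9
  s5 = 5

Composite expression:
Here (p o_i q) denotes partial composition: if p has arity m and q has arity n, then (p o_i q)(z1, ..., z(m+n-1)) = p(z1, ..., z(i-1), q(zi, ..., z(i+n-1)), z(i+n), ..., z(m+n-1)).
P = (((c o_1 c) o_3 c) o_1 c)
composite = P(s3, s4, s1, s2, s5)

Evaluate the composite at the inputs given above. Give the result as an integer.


33

c(s3, s4) = 17
c(c(s3, s4), s1) = 25
c(s2, s5) = 8
c(c(c(s3, s4), s1), c(s2, s5)) = 33


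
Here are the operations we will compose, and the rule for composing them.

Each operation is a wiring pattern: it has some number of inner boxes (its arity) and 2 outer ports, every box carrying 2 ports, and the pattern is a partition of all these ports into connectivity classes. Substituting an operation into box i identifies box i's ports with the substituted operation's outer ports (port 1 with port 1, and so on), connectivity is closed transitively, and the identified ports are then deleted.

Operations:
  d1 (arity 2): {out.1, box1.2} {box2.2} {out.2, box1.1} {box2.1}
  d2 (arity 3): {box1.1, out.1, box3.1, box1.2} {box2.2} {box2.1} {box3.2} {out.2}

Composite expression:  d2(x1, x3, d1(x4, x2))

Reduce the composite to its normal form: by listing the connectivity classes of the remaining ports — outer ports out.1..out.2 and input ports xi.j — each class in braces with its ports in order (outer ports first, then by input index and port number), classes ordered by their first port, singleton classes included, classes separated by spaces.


{out.1, x1.1, x1.2, x4.2} {out.2} {x2.1} {x2.2} {x3.1} {x3.2} {x4.1}

After gluing at d2, chains via deleted ports link the x-ports.
after d1, the pattern on (x4, x2) reads {out.1, x4.2} {out.2, x4.1} {x2.1} {x2.2} (out.j = its outer ports)
after d2, the pattern on (x1, x3, x4, x2) reads {out.1, x1.1, x1.2, x4.2} {out.2} {x2.1} {x2.2} {x3.1} {x3.2} {x4.1} (out.j = its outer ports)


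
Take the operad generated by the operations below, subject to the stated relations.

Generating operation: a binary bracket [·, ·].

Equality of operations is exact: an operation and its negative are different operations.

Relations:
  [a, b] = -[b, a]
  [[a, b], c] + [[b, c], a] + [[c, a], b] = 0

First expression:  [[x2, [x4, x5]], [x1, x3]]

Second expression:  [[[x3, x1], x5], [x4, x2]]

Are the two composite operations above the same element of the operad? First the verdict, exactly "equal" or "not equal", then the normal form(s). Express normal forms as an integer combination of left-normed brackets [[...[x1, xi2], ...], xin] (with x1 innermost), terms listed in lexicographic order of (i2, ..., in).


not equal: they reduce to -[[[[x1, x3], x2], x4], x5] + [[[[x1, x3], x2], x5], x4] + [[[[x1, x3], x4], x5], x2] - [[[[x1, x3], x5], x4], x2] and [[[[x1, x3], x5], x2], x4] - [[[[x1, x3], x5], x4], x2]

The first expression reduces to -[[[[x1, x3], x2], x4], x5] + [[[[x1, x3], x2], x5], x4] + [[[[x1, x3], x4], x5], x2] - [[[[x1, x3], x5], x4], x2]
The second expression reduces to [[[[x1, x3], x5], x2], x4] - [[[[x1, x3], x5], x4], x2]
No match — not equal.


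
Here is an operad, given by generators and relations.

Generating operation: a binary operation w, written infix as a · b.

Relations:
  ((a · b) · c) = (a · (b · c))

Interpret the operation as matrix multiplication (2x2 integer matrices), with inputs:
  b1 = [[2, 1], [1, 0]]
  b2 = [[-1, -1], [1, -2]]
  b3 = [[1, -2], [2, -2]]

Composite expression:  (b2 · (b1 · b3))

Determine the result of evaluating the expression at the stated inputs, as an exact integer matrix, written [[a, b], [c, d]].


[[-5, 8], [2, -2]]

(b1 · b3) = [[4, -6], [1, -2]]
(b2 · (b1 · b3)) = [[-5, 8], [2, -2]]


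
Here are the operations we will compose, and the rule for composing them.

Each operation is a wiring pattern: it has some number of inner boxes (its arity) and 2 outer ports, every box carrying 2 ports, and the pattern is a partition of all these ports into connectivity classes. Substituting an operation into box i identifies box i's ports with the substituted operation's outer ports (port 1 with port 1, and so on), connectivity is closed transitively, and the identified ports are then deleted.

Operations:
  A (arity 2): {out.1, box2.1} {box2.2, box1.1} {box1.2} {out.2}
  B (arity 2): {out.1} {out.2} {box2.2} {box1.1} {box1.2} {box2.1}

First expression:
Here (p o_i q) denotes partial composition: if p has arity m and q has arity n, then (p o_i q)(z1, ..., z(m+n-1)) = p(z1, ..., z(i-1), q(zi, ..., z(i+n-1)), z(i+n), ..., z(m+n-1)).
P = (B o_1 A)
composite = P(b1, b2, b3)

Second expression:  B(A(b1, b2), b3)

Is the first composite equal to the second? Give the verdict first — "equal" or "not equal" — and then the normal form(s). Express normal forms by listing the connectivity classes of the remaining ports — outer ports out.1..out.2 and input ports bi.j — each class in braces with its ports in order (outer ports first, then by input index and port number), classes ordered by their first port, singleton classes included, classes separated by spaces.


equal — both sides give {out.1} {out.2} {b1.1, b2.2} {b1.2} {b2.1} {b3.1} {b3.2}

The first expression reduces to {out.1} {out.2} {b1.1, b2.2} {b1.2} {b2.1} {b3.1} {b3.2}
The second expression reduces to {out.1} {out.2} {b1.1, b2.2} {b1.2} {b2.1} {b3.1} {b3.2}
One common form — equal.


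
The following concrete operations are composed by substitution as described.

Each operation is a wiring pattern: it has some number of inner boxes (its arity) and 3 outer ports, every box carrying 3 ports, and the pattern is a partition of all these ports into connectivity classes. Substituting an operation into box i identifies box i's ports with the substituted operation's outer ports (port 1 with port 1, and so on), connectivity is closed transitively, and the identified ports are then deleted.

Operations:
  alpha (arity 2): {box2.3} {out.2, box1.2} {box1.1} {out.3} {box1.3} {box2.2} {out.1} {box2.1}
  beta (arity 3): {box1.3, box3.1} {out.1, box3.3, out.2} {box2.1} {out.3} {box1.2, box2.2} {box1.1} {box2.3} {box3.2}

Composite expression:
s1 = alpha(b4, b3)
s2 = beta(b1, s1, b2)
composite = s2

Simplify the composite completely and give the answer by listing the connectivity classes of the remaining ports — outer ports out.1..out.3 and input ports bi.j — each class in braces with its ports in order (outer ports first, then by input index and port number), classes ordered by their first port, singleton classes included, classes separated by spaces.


{out.1, out.2, b2.3} {out.3} {b1.1} {b1.2, b4.2} {b1.3, b2.1} {b2.2} {b3.1} {b3.2} {b3.3} {b4.1} {b4.3}


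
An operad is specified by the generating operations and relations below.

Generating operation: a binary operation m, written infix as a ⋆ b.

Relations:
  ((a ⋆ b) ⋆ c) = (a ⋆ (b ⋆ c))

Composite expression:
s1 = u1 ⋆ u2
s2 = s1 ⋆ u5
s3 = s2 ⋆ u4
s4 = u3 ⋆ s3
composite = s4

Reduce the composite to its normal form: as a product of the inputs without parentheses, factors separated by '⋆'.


u3 ⋆ u1 ⋆ u2 ⋆ u5 ⋆ u4


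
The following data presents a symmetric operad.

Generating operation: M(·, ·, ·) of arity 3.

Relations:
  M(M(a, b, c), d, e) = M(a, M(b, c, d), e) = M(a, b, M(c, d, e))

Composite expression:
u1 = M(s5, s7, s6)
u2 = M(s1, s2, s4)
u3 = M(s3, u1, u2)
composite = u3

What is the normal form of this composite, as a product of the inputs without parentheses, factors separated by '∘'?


Under associativity of M, the answer is the s's in reading order.
M(s5, s7, s6) reduces to s5 ∘ s7 ∘ s6
M(s1, s2, s4) reduces to s1 ∘ s2 ∘ s4
M(s3, M(s5, s7, s6), M(s1, s2, s4)) reduces to s3 ∘ s5 ∘ s7 ∘ s6 ∘ s1 ∘ s2 ∘ s4

s3 ∘ s5 ∘ s7 ∘ s6 ∘ s1 ∘ s2 ∘ s4


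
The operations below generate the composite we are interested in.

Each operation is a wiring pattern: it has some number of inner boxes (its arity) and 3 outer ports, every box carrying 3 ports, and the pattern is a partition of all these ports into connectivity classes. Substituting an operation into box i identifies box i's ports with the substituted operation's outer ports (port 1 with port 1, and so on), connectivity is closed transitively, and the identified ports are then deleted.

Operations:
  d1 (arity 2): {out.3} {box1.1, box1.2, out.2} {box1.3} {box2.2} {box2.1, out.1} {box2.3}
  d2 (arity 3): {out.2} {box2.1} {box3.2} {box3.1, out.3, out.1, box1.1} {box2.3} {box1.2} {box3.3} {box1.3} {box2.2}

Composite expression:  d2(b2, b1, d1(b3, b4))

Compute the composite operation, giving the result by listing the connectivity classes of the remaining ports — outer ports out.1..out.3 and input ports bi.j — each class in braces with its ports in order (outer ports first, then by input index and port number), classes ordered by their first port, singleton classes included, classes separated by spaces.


{out.1, out.3, b2.1, b4.1} {out.2} {b1.1} {b1.2} {b1.3} {b2.2} {b2.3} {b3.1, b3.2} {b3.3} {b4.2} {b4.3}

Reachability decides: close wires over d2-identified ports.
through d1, on inputs (b3, b4): {out.1, b4.1} {out.2, b3.1, b3.2} {out.3} {b3.3} {b4.2} {b4.3} (out.j = stage outer ports)
through d2, on inputs (b2, b1, b3, b4): {out.1, out.3, b2.1, b4.1} {out.2} {b1.1} {b1.2} {b1.3} {b2.2} {b2.3} {b3.1, b3.2} {b3.3} {b4.2} {b4.3} (out.j = stage outer ports)


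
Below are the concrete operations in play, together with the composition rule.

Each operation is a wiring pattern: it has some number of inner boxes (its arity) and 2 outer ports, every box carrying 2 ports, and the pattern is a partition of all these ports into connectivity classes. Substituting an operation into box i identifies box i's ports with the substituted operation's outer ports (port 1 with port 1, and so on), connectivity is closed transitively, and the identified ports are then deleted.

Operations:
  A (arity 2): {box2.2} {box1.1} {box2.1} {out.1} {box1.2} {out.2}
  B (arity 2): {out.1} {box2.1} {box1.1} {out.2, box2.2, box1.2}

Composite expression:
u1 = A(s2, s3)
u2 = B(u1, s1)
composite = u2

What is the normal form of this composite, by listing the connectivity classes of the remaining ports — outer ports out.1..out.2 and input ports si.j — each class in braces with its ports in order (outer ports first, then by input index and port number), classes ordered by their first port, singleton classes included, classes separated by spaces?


{out.1} {out.2, s1.2} {s1.1} {s2.1} {s2.2} {s3.1} {s3.2}

Substituting into B glues patterns; closure does the rest.
composing A on (s2, s3), with out.j its own outer ports: {out.1} {out.2} {s2.1} {s2.2} {s3.1} {s3.2}
composing B on (s2, s3, s1), with out.j its own outer ports: {out.1} {out.2, s1.2} {s1.1} {s2.1} {s2.2} {s3.1} {s3.2}


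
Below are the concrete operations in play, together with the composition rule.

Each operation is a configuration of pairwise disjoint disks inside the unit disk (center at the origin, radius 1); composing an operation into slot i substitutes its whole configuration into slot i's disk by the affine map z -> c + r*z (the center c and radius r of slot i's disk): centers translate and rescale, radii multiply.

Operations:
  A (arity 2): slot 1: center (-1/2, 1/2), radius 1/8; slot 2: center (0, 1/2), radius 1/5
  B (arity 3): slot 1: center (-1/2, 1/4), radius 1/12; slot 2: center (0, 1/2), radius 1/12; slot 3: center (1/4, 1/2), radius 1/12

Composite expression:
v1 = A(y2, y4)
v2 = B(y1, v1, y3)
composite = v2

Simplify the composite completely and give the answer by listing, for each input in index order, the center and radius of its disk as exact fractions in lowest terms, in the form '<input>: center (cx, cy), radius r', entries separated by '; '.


y1: center (-1/2, 1/4), radius 1/12; y2: center (-1/24, 13/24), radius 1/96; y3: center (1/4, 1/2), radius 1/12; y4: center (0, 13/24), radius 1/60

Each y-disk chains the slot maps above it in B; radii multiply.
y1 passes through 1 substitution, ending at center (-1/2, 1/4), radius 1/12
y2 passes through 2 substitutions, ending at center (-1/24, 13/24), radius 1/96
y4 passes through 2 substitutions, ending at center (0, 13/24), radius 1/60
y3 passes through 1 substitution, ending at center (1/4, 1/2), radius 1/12


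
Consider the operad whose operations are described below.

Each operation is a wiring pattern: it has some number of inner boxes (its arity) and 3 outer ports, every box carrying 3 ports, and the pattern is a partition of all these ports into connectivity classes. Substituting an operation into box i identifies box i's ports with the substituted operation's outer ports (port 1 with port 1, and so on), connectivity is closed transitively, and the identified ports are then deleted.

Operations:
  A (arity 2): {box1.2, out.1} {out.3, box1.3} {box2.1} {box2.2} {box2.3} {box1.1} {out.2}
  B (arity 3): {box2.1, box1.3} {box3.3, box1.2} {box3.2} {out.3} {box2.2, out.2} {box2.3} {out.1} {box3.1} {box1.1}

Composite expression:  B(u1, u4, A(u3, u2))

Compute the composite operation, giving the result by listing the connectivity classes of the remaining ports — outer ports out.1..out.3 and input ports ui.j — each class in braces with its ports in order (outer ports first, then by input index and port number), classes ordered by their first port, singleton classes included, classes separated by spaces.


{out.1} {out.2, u4.2} {out.3} {u1.1} {u1.2, u3.3} {u1.3, u4.1} {u2.1} {u2.2} {u2.3} {u3.1} {u3.2} {u4.3}

Two ports join when wires chain via B-identified ports.
through A, on inputs (u3, u2): {out.1, u3.2} {out.2} {out.3, u3.3} {u2.1} {u2.2} {u2.3} {u3.1} (out.j = stage outer ports)
through B, on inputs (u1, u4, u3, u2): {out.1} {out.2, u4.2} {out.3} {u1.1} {u1.2, u3.3} {u1.3, u4.1} {u2.1} {u2.2} {u2.3} {u3.1} {u3.2} {u4.3} (out.j = stage outer ports)


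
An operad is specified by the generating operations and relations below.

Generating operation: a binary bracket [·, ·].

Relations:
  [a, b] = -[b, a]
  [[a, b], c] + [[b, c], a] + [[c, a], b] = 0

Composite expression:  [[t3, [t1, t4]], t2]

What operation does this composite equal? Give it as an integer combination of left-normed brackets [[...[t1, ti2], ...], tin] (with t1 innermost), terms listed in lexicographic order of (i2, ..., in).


-[[[t1, t4], t3], t2]

Left-normed coefficients sit on the t1-initial expansion words.
Composite bracket: [[t3, [t1, t4]], t2]
Full expansion: 8 signed words from ab - ba (2^3 = 8).
Collect the words opening with t1:
  from t1t4t3t2, sign -1: term -[[[t1, t4], t3], t2]


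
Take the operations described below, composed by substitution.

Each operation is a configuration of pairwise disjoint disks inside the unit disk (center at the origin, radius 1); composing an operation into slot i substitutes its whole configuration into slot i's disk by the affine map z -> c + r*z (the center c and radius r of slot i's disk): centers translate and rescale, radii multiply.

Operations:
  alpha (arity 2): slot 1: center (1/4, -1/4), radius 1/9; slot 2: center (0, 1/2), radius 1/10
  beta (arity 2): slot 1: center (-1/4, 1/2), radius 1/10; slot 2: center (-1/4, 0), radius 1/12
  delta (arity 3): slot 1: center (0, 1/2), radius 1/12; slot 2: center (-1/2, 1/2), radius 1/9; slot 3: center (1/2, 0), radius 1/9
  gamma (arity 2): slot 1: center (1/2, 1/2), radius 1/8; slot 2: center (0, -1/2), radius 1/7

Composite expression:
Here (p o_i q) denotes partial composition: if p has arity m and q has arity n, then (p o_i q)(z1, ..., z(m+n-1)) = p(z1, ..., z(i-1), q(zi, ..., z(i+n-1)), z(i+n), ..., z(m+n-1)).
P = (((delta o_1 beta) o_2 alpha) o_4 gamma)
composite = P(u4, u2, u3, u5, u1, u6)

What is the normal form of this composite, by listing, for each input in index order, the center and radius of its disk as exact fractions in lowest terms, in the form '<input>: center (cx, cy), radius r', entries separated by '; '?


u1: center (-1/2, 4/9), radius 1/63; u2: center (-11/576, 287/576), radius 1/1296; u3: center (-1/48, 145/288), radius 1/1440; u4: center (-1/48, 13/24), radius 1/120; u5: center (-4/9, 5/9), radius 1/72; u6: center (1/2, 0), radius 1/9

Only the slot chain above each u matters under delta; compose those maps.
for u4, the 2-step affine chain lands on center (-1/48, 13/24), radius 1/120
for u2, the 3-step affine chain lands on center (-11/576, 287/576), radius 1/1296
for u3, the 3-step affine chain lands on center (-1/48, 145/288), radius 1/1440
for u5, the 2-step affine chain lands on center (-4/9, 5/9), radius 1/72
for u1, the 2-step affine chain lands on center (-1/2, 4/9), radius 1/63
for u6, the 1-step affine chain lands on center (1/2, 0), radius 1/9


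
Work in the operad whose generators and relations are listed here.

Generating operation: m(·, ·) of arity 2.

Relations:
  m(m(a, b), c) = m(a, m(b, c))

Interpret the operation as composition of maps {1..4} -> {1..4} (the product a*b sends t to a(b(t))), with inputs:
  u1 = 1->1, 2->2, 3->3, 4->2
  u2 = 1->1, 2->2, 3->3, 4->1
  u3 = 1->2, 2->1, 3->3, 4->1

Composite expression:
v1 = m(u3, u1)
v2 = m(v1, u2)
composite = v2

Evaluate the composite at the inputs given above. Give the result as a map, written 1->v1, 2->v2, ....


m(u3, u1) = 1->2, 2->1, 3->3, 4->1
m(m(u3, u1), u2) = 1->2, 2->1, 3->3, 4->2

1->2, 2->1, 3->3, 4->2


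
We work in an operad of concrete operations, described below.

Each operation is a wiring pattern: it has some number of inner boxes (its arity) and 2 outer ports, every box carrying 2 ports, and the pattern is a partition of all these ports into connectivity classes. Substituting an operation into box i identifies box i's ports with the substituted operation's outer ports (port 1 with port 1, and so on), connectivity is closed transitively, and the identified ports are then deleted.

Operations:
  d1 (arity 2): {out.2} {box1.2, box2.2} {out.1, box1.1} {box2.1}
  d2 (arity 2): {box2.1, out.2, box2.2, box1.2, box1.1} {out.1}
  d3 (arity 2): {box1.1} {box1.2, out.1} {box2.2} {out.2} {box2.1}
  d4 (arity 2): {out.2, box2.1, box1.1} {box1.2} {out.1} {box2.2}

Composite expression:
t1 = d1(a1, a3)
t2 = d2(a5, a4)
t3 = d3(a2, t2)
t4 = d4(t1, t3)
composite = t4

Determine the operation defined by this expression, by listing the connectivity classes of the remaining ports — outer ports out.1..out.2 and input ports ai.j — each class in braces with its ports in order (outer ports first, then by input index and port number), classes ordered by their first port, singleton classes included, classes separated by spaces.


{out.1} {out.2, a1.1, a2.2} {a1.2, a3.2} {a2.1} {a3.1} {a4.1, a4.2, a5.1, a5.2}


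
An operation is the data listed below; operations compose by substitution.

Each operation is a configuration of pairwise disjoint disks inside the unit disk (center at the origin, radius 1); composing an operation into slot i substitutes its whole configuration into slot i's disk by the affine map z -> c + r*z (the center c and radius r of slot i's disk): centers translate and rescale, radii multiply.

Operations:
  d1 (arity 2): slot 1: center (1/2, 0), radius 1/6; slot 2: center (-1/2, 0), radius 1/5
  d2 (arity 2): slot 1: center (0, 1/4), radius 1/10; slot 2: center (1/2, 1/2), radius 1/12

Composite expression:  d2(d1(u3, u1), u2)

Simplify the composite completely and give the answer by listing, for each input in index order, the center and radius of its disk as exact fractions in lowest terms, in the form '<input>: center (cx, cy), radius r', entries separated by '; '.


u1: center (-1/20, 1/4), radius 1/50; u2: center (1/2, 1/2), radius 1/12; u3: center (1/20, 1/4), radius 1/60


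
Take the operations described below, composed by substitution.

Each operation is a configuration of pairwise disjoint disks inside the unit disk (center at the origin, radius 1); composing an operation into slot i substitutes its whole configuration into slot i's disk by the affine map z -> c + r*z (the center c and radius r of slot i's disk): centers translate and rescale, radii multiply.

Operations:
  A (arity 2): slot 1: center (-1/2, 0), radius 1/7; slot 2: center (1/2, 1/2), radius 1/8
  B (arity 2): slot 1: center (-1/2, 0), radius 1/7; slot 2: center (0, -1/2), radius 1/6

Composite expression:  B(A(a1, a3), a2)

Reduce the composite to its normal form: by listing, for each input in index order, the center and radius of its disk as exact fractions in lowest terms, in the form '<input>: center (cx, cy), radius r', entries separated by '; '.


a1: center (-4/7, 0), radius 1/49; a2: center (0, -1/2), radius 1/6; a3: center (-3/7, 1/14), radius 1/56

Below B, radii multiply path by path; the a-disk centers shift.
a1: after 2 affine steps, its disk has center (-4/7, 0), radius 1/49
a3: after 2 affine steps, its disk has center (-3/7, 1/14), radius 1/56
a2: after 1 affine step, its disk has center (0, -1/2), radius 1/6


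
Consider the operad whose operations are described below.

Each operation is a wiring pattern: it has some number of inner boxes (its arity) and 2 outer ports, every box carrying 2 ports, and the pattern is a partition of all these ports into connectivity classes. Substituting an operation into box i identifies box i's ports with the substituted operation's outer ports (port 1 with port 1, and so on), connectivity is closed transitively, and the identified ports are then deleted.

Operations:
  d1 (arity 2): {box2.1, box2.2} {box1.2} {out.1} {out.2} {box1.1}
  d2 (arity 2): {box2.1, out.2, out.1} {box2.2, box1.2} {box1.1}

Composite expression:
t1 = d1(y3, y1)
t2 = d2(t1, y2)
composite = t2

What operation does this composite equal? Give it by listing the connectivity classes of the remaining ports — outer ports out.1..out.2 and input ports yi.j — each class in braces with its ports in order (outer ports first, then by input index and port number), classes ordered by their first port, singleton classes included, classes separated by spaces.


{out.1, out.2, y2.1} {y1.1, y1.2} {y2.2} {y3.1} {y3.2}


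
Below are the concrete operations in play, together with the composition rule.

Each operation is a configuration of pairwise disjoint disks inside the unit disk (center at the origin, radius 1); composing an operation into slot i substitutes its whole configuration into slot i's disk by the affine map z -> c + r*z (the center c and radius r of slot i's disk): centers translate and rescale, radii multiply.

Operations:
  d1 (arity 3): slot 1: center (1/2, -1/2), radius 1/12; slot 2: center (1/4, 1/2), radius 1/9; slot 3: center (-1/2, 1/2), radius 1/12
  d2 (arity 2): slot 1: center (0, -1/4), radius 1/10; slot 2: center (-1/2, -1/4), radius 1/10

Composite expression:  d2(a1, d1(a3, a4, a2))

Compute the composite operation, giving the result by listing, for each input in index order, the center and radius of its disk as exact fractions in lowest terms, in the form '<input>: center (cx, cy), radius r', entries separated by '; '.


Only the slot chain above each a matters under d2; compose those maps.
input a1: composing its 1 substitution step yields center (0, -1/4), radius 1/10
input a3: composing its 2 substitution steps yields center (-9/20, -3/10), radius 1/120
input a4: composing its 2 substitution steps yields center (-19/40, -1/5), radius 1/90
input a2: composing its 2 substitution steps yields center (-11/20, -1/5), radius 1/120

a1: center (0, -1/4), radius 1/10; a2: center (-11/20, -1/5), radius 1/120; a3: center (-9/20, -3/10), radius 1/120; a4: center (-19/40, -1/5), radius 1/90


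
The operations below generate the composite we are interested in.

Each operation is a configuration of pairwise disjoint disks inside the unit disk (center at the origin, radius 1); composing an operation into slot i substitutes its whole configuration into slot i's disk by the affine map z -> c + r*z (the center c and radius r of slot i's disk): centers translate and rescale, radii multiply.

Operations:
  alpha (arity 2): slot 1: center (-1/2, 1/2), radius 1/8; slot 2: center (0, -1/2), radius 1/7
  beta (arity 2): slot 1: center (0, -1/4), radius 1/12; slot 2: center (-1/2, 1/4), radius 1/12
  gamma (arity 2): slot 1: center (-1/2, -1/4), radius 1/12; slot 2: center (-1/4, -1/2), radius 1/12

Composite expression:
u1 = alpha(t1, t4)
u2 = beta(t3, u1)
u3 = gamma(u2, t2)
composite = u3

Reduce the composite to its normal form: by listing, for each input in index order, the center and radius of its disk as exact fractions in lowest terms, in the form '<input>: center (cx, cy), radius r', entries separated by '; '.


t1: center (-157/288, -65/288), radius 1/1152; t2: center (-1/4, -1/2), radius 1/12; t3: center (-1/2, -13/48), radius 1/144; t4: center (-13/24, -67/288), radius 1/1008

Below gamma, radii multiply path by path; the t-disk centers shift.
tracing t3 down its 2-map path: center (-1/2, -13/48), radius 1/144
tracing t1 down its 3-map path: center (-157/288, -65/288), radius 1/1152
tracing t4 down its 3-map path: center (-13/24, -67/288), radius 1/1008
tracing t2 down its 1-map path: center (-1/4, -1/2), radius 1/12


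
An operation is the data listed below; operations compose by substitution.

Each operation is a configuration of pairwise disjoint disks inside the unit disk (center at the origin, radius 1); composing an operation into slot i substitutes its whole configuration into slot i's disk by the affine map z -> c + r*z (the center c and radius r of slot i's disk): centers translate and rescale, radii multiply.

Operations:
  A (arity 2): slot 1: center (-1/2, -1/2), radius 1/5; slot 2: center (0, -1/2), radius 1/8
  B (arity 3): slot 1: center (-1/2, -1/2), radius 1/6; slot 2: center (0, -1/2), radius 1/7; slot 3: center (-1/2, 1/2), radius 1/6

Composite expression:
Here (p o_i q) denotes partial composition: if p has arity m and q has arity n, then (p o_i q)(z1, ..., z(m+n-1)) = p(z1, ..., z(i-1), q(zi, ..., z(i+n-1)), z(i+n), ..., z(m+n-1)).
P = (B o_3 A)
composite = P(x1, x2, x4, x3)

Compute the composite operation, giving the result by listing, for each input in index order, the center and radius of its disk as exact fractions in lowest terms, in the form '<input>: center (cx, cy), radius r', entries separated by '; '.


Each x-disk chains the slot maps above it in B; radii multiply.
input x1: applying the 1 nested substitution gives center (-1/2, -1/2), radius 1/6
input x2: applying the 1 nested substitution gives center (0, -1/2), radius 1/7
input x4: applying the 2 nested substitutions gives center (-7/12, 5/12), radius 1/30
input x3: applying the 2 nested substitutions gives center (-1/2, 5/12), radius 1/48

x1: center (-1/2, -1/2), radius 1/6; x2: center (0, -1/2), radius 1/7; x3: center (-1/2, 5/12), radius 1/48; x4: center (-7/12, 5/12), radius 1/30


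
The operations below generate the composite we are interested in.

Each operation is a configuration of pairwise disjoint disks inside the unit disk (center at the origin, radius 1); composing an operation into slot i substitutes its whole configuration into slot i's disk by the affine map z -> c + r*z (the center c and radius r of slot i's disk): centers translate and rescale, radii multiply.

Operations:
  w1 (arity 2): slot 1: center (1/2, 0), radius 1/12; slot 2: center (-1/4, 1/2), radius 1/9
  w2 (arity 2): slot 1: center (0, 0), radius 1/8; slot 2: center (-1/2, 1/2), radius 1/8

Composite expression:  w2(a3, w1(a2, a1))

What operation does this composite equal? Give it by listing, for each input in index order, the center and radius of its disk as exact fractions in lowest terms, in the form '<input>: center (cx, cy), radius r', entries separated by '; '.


a1: center (-17/32, 9/16), radius 1/72; a2: center (-7/16, 1/2), radius 1/96; a3: center (0, 0), radius 1/8

Affine substitution under w2: radii multiply and a-centers shift.
a3: after 1 affine step, its disk has center (0, 0), radius 1/8
a2: after 2 affine steps, its disk has center (-7/16, 1/2), radius 1/96
a1: after 2 affine steps, its disk has center (-17/32, 9/16), radius 1/72


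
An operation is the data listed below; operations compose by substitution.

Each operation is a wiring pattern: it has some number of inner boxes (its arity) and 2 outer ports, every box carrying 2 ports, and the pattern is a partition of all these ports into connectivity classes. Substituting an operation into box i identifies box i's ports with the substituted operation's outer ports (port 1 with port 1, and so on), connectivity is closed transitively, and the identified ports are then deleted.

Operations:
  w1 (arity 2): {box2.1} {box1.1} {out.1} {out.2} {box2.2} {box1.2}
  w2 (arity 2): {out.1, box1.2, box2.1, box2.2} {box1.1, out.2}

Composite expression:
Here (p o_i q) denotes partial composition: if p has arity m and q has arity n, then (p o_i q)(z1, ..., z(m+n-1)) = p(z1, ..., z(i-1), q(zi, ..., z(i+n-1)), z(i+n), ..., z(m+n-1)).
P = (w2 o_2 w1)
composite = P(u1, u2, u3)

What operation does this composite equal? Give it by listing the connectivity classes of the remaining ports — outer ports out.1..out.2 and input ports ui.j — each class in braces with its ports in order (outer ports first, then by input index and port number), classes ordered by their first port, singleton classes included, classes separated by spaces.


{out.1, u1.2} {out.2, u1.1} {u2.1} {u2.2} {u3.1} {u3.2}


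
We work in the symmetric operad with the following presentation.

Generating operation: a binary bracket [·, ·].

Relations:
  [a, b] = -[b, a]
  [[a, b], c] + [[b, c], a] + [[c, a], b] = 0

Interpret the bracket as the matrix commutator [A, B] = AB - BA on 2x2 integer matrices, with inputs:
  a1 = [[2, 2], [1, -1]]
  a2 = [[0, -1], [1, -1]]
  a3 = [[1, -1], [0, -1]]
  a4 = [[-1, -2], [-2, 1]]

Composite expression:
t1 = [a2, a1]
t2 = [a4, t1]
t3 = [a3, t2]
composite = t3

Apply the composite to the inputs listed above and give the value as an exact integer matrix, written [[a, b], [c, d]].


[[-16, -32], [-32, 16]]

[a2, a1] = [[-3, 5], [2, 3]]
[a4, [a2, a1]] = [[6, -22], [16, -6]]
[a3, [a4, [a2, a1]]] = [[-16, -32], [-32, 16]]


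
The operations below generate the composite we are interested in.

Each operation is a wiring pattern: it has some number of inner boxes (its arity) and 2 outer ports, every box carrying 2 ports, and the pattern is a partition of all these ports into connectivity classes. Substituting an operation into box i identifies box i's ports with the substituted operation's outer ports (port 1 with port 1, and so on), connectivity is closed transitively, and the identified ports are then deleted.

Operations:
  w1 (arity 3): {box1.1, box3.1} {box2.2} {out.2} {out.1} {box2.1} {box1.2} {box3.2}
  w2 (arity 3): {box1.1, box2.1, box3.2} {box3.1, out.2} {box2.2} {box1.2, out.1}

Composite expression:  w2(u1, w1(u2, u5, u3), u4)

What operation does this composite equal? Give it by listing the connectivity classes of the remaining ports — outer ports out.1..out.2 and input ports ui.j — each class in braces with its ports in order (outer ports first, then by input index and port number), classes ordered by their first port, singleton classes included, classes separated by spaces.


Reachability decides: close wires over w2-identified ports.
after w1, the pattern on (u2, u5, u3) reads {out.1} {out.2} {u2.1, u3.1} {u2.2} {u3.2} {u5.1} {u5.2} (out.j = its outer ports)
after w2, the pattern on (u1, u2, u5, u3, u4) reads {out.1, u1.2} {out.2, u4.1} {u1.1, u4.2} {u2.1, u3.1} {u2.2} {u3.2} {u5.1} {u5.2} (out.j = its outer ports)

{out.1, u1.2} {out.2, u4.1} {u1.1, u4.2} {u2.1, u3.1} {u2.2} {u3.2} {u5.1} {u5.2}


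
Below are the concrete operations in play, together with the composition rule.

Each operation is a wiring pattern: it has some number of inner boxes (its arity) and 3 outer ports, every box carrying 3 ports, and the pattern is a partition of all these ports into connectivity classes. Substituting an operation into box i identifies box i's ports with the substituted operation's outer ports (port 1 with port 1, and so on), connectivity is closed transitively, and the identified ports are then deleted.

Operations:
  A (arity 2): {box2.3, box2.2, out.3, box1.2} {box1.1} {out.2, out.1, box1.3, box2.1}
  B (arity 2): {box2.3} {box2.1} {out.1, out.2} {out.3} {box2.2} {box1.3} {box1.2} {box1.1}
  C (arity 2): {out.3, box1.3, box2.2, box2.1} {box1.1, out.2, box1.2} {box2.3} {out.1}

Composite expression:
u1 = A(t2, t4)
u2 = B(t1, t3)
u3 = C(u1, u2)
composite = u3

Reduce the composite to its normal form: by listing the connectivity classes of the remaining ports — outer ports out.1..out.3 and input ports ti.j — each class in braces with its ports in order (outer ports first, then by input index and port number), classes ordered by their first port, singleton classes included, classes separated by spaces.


Connectivity passes through glued C-boundaries; trace each wire chain.
composing A on (t2, t4), with out.j its own outer ports: {out.1, out.2, t2.3, t4.1} {out.3, t2.2, t4.2, t4.3} {t2.1}
composing B on (t1, t3), with out.j its own outer ports: {out.1, out.2} {out.3} {t1.1} {t1.2} {t1.3} {t3.1} {t3.2} {t3.3}
composing C on (t2, t4, t1, t3), with out.j its own outer ports: {out.1} {out.2, t2.3, t4.1} {out.3, t2.2, t4.2, t4.3} {t1.1} {t1.2} {t1.3} {t2.1} {t3.1} {t3.2} {t3.3}

{out.1} {out.2, t2.3, t4.1} {out.3, t2.2, t4.2, t4.3} {t1.1} {t1.2} {t1.3} {t2.1} {t3.1} {t3.2} {t3.3}


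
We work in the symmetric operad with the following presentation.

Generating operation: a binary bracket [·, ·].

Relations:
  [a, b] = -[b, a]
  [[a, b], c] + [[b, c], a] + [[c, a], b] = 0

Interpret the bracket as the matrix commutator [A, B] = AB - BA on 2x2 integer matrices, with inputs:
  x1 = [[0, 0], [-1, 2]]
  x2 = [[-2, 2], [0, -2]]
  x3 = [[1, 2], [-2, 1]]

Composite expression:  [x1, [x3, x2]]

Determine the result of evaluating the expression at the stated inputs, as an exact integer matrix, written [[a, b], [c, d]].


[[0, 0], [-8, 0]]


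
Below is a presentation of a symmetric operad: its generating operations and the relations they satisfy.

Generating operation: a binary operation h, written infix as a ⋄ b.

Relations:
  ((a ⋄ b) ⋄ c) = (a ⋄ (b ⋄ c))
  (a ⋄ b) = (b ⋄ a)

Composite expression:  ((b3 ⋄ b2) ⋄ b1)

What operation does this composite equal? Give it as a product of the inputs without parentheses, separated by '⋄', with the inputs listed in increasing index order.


Key point: h commutes, so take the b-inputs in any fixed order.
(b3 ⋄ b2) flattens to b3 ⋄ b2
((b3 ⋄ b2) ⋄ b1) flattens to b3 ⋄ b2 ⋄ b1
sorting the factors by input index: b1 ⋄ b2 ⋄ b3

b1 ⋄ b2 ⋄ b3


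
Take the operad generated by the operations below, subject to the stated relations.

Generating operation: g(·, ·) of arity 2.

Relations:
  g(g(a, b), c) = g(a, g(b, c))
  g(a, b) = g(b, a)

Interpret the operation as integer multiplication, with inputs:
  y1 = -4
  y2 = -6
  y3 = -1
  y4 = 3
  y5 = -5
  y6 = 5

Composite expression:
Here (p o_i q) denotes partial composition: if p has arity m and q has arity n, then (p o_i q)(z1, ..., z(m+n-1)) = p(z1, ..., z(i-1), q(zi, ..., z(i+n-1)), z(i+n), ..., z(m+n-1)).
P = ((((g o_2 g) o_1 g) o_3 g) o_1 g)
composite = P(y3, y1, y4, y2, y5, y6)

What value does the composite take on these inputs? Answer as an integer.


1800


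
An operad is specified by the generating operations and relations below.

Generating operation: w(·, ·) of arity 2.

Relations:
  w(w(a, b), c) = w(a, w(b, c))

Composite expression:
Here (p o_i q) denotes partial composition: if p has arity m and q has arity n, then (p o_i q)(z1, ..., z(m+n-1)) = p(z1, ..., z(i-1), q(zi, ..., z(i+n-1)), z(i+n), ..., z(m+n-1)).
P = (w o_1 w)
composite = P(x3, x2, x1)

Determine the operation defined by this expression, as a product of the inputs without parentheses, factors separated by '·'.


x3 · x2 · x1

Under associativity of w, the answer is the x's in reading order.
w(x3, x2) unparenthesizes to x3 · x2
w(w(x3, x2), x1) unparenthesizes to x3 · x2 · x1


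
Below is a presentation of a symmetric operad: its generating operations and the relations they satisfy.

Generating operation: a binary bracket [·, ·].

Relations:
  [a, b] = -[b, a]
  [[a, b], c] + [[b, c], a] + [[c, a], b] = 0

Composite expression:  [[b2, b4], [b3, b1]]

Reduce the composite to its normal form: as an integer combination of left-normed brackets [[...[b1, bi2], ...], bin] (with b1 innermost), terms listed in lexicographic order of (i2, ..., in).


[[[b1, b3], b2], b4] - [[[b1, b3], b4], b2]


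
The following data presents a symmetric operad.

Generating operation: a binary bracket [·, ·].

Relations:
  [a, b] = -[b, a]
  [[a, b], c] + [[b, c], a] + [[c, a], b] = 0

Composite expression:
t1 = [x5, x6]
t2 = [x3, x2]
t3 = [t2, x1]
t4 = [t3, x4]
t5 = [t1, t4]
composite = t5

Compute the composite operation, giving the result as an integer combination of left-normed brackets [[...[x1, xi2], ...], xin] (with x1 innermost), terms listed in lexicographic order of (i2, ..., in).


Antisymmetry and Jacobi reduce to x1-anchored left-normed brackets.
Composite bracket: [[x5, x6], [[[x3, x2], x1], x4]]
Applying ab - ba throughout gives 32 signed words (2^5 = 32).
Coefficients come from the x1-initial words:
  x1x2x3x4x5x6 (sign -1) contributes -[[[[[x1, x2], x3], x4], x5], x6]
  x1x2x3x4x6x5 (sign +1) contributes +[[[[[x1, x2], x3], x4], x6], x5]
  x1x3x2x4x5x6 (sign +1) contributes +[[[[[x1, x3], x2], x4], x5], x6]
  x1x3x2x4x6x5 (sign -1) contributes -[[[[[x1, x3], x2], x4], x6], x5]

-[[[[[x1, x2], x3], x4], x5], x6] + [[[[[x1, x2], x3], x4], x6], x5] + [[[[[x1, x3], x2], x4], x5], x6] - [[[[[x1, x3], x2], x4], x6], x5]


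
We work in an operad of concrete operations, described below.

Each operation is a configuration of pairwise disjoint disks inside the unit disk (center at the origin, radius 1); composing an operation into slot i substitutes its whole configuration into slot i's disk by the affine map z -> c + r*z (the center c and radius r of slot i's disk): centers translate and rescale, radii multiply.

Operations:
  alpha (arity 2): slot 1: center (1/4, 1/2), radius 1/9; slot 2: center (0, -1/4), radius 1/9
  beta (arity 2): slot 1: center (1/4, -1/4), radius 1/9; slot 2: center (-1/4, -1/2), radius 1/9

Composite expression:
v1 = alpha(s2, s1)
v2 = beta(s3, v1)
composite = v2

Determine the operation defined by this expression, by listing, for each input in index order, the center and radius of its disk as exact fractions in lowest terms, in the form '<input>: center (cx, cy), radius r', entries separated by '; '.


Follow each s-input down from beta: c' goes to c + r*c', radius to r*r'.
s3 passes through 1 substitution, ending at center (1/4, -1/4), radius 1/9
s2 passes through 2 substitutions, ending at center (-2/9, -4/9), radius 1/81
s1 passes through 2 substitutions, ending at center (-1/4, -19/36), radius 1/81

s1: center (-1/4, -19/36), radius 1/81; s2: center (-2/9, -4/9), radius 1/81; s3: center (1/4, -1/4), radius 1/9
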